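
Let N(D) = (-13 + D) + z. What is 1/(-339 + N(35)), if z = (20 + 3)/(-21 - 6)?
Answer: -27/8582 ≈ -0.0031461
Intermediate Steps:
z = -23/27 (z = 23/(-27) = 23*(-1/27) = -23/27 ≈ -0.85185)
N(D) = -374/27 + D (N(D) = (-13 + D) - 23/27 = -374/27 + D)
1/(-339 + N(35)) = 1/(-339 + (-374/27 + 35)) = 1/(-339 + 571/27) = 1/(-8582/27) = -27/8582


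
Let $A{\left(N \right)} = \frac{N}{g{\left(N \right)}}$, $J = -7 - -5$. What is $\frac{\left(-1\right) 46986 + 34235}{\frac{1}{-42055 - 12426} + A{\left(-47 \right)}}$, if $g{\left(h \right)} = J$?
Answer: $- \frac{1389374462}{2560605} \approx -542.6$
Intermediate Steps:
$J = -2$ ($J = -7 + 5 = -2$)
$g{\left(h \right)} = -2$
$A{\left(N \right)} = - \frac{N}{2}$ ($A{\left(N \right)} = \frac{N}{-2} = N \left(- \frac{1}{2}\right) = - \frac{N}{2}$)
$\frac{\left(-1\right) 46986 + 34235}{\frac{1}{-42055 - 12426} + A{\left(-47 \right)}} = \frac{\left(-1\right) 46986 + 34235}{\frac{1}{-42055 - 12426} - - \frac{47}{2}} = \frac{-46986 + 34235}{\frac{1}{-54481} + \frac{47}{2}} = - \frac{12751}{- \frac{1}{54481} + \frac{47}{2}} = - \frac{12751}{\frac{2560605}{108962}} = \left(-12751\right) \frac{108962}{2560605} = - \frac{1389374462}{2560605}$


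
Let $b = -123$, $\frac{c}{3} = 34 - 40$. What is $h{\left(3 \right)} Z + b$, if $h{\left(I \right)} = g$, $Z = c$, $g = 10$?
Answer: $-303$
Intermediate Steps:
$c = -18$ ($c = 3 \left(34 - 40\right) = 3 \left(-6\right) = -18$)
$Z = -18$
$h{\left(I \right)} = 10$
$h{\left(3 \right)} Z + b = 10 \left(-18\right) - 123 = -180 - 123 = -303$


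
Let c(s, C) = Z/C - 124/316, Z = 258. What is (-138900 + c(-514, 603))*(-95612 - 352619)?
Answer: 988614948452047/15879 ≈ 6.2259e+10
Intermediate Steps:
c(s, C) = -31/79 + 258/C (c(s, C) = 258/C - 124/316 = 258/C - 124*1/316 = 258/C - 31/79 = -31/79 + 258/C)
(-138900 + c(-514, 603))*(-95612 - 352619) = (-138900 + (-31/79 + 258/603))*(-95612 - 352619) = (-138900 + (-31/79 + 258*(1/603)))*(-448231) = (-138900 + (-31/79 + 86/201))*(-448231) = (-138900 + 563/15879)*(-448231) = -2205592537/15879*(-448231) = 988614948452047/15879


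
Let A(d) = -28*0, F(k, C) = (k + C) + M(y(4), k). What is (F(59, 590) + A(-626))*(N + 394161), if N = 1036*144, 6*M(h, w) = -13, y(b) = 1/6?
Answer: 702907315/2 ≈ 3.5145e+8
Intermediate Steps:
y(b) = 1/6
M(h, w) = -13/6 (M(h, w) = (1/6)*(-13) = -13/6)
F(k, C) = -13/6 + C + k (F(k, C) = (k + C) - 13/6 = (C + k) - 13/6 = -13/6 + C + k)
A(d) = 0
N = 149184
(F(59, 590) + A(-626))*(N + 394161) = ((-13/6 + 590 + 59) + 0)*(149184 + 394161) = (3881/6 + 0)*543345 = (3881/6)*543345 = 702907315/2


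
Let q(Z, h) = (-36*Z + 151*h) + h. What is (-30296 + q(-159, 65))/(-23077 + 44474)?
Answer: -14692/21397 ≈ -0.68664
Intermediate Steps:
q(Z, h) = -36*Z + 152*h
(-30296 + q(-159, 65))/(-23077 + 44474) = (-30296 + (-36*(-159) + 152*65))/(-23077 + 44474) = (-30296 + (5724 + 9880))/21397 = (-30296 + 15604)*(1/21397) = -14692*1/21397 = -14692/21397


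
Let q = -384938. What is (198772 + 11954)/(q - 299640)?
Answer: -105363/342289 ≈ -0.30782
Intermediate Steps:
(198772 + 11954)/(q - 299640) = (198772 + 11954)/(-384938 - 299640) = 210726/(-684578) = 210726*(-1/684578) = -105363/342289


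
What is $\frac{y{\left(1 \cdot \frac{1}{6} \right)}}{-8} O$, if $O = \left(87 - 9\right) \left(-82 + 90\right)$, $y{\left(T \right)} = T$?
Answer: $-13$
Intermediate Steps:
$O = 624$ ($O = 78 \cdot 8 = 624$)
$\frac{y{\left(1 \cdot \frac{1}{6} \right)}}{-8} O = \frac{1 \cdot \frac{1}{6}}{-8} \cdot 624 = 1 \cdot \frac{1}{6} \left(- \frac{1}{8}\right) 624 = \frac{1}{6} \left(- \frac{1}{8}\right) 624 = \left(- \frac{1}{48}\right) 624 = -13$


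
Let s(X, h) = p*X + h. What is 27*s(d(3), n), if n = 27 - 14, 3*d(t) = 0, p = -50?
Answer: 351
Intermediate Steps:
d(t) = 0 (d(t) = (⅓)*0 = 0)
n = 13
s(X, h) = h - 50*X (s(X, h) = -50*X + h = h - 50*X)
27*s(d(3), n) = 27*(13 - 50*0) = 27*(13 + 0) = 27*13 = 351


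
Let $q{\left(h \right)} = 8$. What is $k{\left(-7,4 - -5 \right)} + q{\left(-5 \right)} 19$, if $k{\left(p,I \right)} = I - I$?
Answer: $152$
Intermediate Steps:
$k{\left(p,I \right)} = 0$
$k{\left(-7,4 - -5 \right)} + q{\left(-5 \right)} 19 = 0 + 8 \cdot 19 = 0 + 152 = 152$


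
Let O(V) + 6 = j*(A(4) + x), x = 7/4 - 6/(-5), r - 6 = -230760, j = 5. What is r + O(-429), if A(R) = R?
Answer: -922901/4 ≈ -2.3073e+5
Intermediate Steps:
r = -230754 (r = 6 - 230760 = -230754)
x = 59/20 (x = 7*(¼) - 6*(-⅕) = 7/4 + 6/5 = 59/20 ≈ 2.9500)
O(V) = 115/4 (O(V) = -6 + 5*(4 + 59/20) = -6 + 5*(139/20) = -6 + 139/4 = 115/4)
r + O(-429) = -230754 + 115/4 = -922901/4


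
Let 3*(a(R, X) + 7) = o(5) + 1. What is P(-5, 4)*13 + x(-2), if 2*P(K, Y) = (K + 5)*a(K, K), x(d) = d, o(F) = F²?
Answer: -2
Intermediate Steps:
a(R, X) = 5/3 (a(R, X) = -7 + (5² + 1)/3 = -7 + (25 + 1)/3 = -7 + (⅓)*26 = -7 + 26/3 = 5/3)
P(K, Y) = 25/6 + 5*K/6 (P(K, Y) = ((K + 5)*(5/3))/2 = ((5 + K)*(5/3))/2 = (25/3 + 5*K/3)/2 = 25/6 + 5*K/6)
P(-5, 4)*13 + x(-2) = (25/6 + (⅚)*(-5))*13 - 2 = (25/6 - 25/6)*13 - 2 = 0*13 - 2 = 0 - 2 = -2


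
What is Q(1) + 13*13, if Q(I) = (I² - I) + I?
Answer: 170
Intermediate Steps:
Q(I) = I²
Q(1) + 13*13 = 1² + 13*13 = 1 + 169 = 170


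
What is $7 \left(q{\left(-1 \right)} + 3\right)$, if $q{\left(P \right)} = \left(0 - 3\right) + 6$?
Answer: $42$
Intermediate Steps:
$q{\left(P \right)} = 3$ ($q{\left(P \right)} = -3 + 6 = 3$)
$7 \left(q{\left(-1 \right)} + 3\right) = 7 \left(3 + 3\right) = 7 \cdot 6 = 42$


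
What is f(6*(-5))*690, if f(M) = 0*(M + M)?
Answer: 0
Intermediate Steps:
f(M) = 0 (f(M) = 0*(2*M) = 0)
f(6*(-5))*690 = 0*690 = 0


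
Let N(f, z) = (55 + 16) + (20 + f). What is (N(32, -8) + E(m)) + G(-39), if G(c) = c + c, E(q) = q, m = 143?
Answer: 188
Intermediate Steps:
N(f, z) = 91 + f (N(f, z) = 71 + (20 + f) = 91 + f)
G(c) = 2*c
(N(32, -8) + E(m)) + G(-39) = ((91 + 32) + 143) + 2*(-39) = (123 + 143) - 78 = 266 - 78 = 188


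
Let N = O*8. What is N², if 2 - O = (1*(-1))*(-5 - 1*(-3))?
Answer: 0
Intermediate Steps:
O = 0 (O = 2 - 1*(-1)*(-5 - 1*(-3)) = 2 - (-1)*(-5 + 3) = 2 - (-1)*(-2) = 2 - 1*2 = 2 - 2 = 0)
N = 0 (N = 0*8 = 0)
N² = 0² = 0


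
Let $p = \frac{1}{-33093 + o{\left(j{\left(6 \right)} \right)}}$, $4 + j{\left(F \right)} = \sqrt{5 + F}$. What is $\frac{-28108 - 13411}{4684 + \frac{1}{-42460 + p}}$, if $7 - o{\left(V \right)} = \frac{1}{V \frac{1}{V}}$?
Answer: $- \frac{58328964477899}{6580429881277} \approx -8.864$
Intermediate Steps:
$j{\left(F \right)} = -4 + \sqrt{5 + F}$
$o{\left(V \right)} = 6$ ($o{\left(V \right)} = 7 - \frac{1}{V \frac{1}{V}} = 7 - 1^{-1} = 7 - 1 = 6$)
$p = - \frac{1}{33087}$ ($p = \frac{1}{-33093 + 6} = \frac{1}{-33087} = - \frac{1}{33087} \approx -3.0223 \cdot 10^{-5}$)
$\frac{-28108 - 13411}{4684 + \frac{1}{-42460 + p}} = \frac{-28108 - 13411}{4684 + \frac{1}{-42460 - \frac{1}{33087}}} = - \frac{41519}{4684 + \frac{1}{- \frac{1404874021}{33087}}} = - \frac{41519}{4684 - \frac{33087}{1404874021}} = - \frac{41519}{\frac{6580429881277}{1404874021}} = \left(-41519\right) \frac{1404874021}{6580429881277} = - \frac{58328964477899}{6580429881277}$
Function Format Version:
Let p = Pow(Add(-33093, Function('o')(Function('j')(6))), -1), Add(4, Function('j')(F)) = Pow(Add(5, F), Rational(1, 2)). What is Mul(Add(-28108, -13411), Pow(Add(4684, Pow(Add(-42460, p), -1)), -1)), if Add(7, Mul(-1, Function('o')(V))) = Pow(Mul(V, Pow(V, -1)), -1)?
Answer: Rational(-58328964477899, 6580429881277) ≈ -8.8640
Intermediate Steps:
Function('j')(F) = Add(-4, Pow(Add(5, F), Rational(1, 2)))
Function('o')(V) = 6 (Function('o')(V) = Add(7, Mul(-1, Pow(Mul(V, Pow(V, -1)), -1))) = Add(7, Mul(-1, Pow(1, -1))) = Add(7, Mul(-1, 1)) = Add(7, -1) = 6)
p = Rational(-1, 33087) (p = Pow(Add(-33093, 6), -1) = Pow(-33087, -1) = Rational(-1, 33087) ≈ -3.0223e-5)
Mul(Add(-28108, -13411), Pow(Add(4684, Pow(Add(-42460, p), -1)), -1)) = Mul(Add(-28108, -13411), Pow(Add(4684, Pow(Add(-42460, Rational(-1, 33087)), -1)), -1)) = Mul(-41519, Pow(Add(4684, Pow(Rational(-1404874021, 33087), -1)), -1)) = Mul(-41519, Pow(Add(4684, Rational(-33087, 1404874021)), -1)) = Mul(-41519, Pow(Rational(6580429881277, 1404874021), -1)) = Mul(-41519, Rational(1404874021, 6580429881277)) = Rational(-58328964477899, 6580429881277)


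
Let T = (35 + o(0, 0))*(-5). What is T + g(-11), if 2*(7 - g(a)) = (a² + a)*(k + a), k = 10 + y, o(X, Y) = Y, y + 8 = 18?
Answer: -663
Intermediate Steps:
y = 10 (y = -8 + 18 = 10)
k = 20 (k = 10 + 10 = 20)
g(a) = 7 - (20 + a)*(a + a²)/2 (g(a) = 7 - (a² + a)*(20 + a)/2 = 7 - (a + a²)*(20 + a)/2 = 7 - (20 + a)*(a + a²)/2)
T = -175 (T = (35 + 0)*(-5) = 35*(-5) = -175)
T + g(-11) = -175 + (7 - 10*(-11) - 21/2*(-11)² - ½*(-11)³) = -175 + (7 + 110 - 21/2*121 - ½*(-1331)) = -175 + (7 + 110 - 2541/2 + 1331/2) = -175 - 488 = -663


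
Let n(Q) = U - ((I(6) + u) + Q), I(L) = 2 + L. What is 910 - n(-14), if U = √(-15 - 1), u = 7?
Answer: 911 - 4*I ≈ 911.0 - 4.0*I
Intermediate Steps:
U = 4*I (U = √(-16) = 4*I ≈ 4.0*I)
n(Q) = -15 - Q + 4*I (n(Q) = 4*I - (((2 + 6) + 7) + Q) = 4*I - ((8 + 7) + Q) = 4*I - (15 + Q) = 4*I + (-15 - Q) = -15 - Q + 4*I)
910 - n(-14) = 910 - (-15 - 1*(-14) + 4*I) = 910 - (-15 + 14 + 4*I) = 910 - (-1 + 4*I) = 910 + (1 - 4*I) = 911 - 4*I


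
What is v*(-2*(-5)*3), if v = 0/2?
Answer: 0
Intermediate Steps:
v = 0 (v = 0*(½) = 0)
v*(-2*(-5)*3) = 0*(-2*(-5)*3) = 0*(10*3) = 0*30 = 0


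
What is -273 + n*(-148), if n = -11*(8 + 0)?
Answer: 12751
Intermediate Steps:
n = -88 (n = -11*8 = -88)
-273 + n*(-148) = -273 - 88*(-148) = -273 + 13024 = 12751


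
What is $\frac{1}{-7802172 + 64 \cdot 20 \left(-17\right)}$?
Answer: $- \frac{1}{7823932} \approx -1.2781 \cdot 10^{-7}$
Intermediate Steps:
$\frac{1}{-7802172 + 64 \cdot 20 \left(-17\right)} = \frac{1}{-7802172 + 1280 \left(-17\right)} = \frac{1}{-7802172 - 21760} = \frac{1}{-7823932} = - \frac{1}{7823932}$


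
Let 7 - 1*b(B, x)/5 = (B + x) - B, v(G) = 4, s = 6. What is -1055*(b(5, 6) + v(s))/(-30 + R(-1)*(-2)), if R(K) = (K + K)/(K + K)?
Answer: 9495/32 ≈ 296.72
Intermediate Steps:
b(B, x) = 35 - 5*x (b(B, x) = 35 - 5*((B + x) - B) = 35 - 5*x)
R(K) = 1 (R(K) = (2*K)/((2*K)) = (2*K)*(1/(2*K)) = 1)
-1055*(b(5, 6) + v(s))/(-30 + R(-1)*(-2)) = -1055*((35 - 5*6) + 4)/(-30 + 1*(-2)) = -1055*((35 - 30) + 4)/(-30 - 2) = -1055*(5 + 4)/(-32) = -9495*(-1)/32 = -1055*(-9/32) = 9495/32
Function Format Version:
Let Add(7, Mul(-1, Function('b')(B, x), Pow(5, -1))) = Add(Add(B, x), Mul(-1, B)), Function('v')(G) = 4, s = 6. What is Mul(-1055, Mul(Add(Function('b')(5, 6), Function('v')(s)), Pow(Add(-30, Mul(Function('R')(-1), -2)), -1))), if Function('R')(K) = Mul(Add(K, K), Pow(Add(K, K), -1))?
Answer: Rational(9495, 32) ≈ 296.72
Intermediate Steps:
Function('b')(B, x) = Add(35, Mul(-5, x)) (Function('b')(B, x) = Add(35, Mul(-5, Add(Add(B, x), Mul(-1, B)))) = Add(35, Mul(-5, x)))
Function('R')(K) = 1 (Function('R')(K) = Mul(Mul(2, K), Pow(Mul(2, K), -1)) = Mul(Mul(2, K), Mul(Rational(1, 2), Pow(K, -1))) = 1)
Mul(-1055, Mul(Add(Function('b')(5, 6), Function('v')(s)), Pow(Add(-30, Mul(Function('R')(-1), -2)), -1))) = Mul(-1055, Mul(Add(Add(35, Mul(-5, 6)), 4), Pow(Add(-30, Mul(1, -2)), -1))) = Mul(-1055, Mul(Add(Add(35, -30), 4), Pow(Add(-30, -2), -1))) = Mul(-1055, Mul(Add(5, 4), Pow(-32, -1))) = Mul(-1055, Mul(9, Rational(-1, 32))) = Mul(-1055, Rational(-9, 32)) = Rational(9495, 32)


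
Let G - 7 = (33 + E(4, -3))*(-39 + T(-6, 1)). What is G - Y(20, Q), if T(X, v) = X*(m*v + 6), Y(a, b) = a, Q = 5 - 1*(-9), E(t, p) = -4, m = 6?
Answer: -3232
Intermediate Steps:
Q = 14 (Q = 5 + 9 = 14)
T(X, v) = X*(6 + 6*v) (T(X, v) = X*(6*v + 6) = X*(6 + 6*v))
G = -3212 (G = 7 + (33 - 4)*(-39 + 6*(-6)*(1 + 1)) = 7 + 29*(-39 + 6*(-6)*2) = 7 + 29*(-39 - 72) = 7 + 29*(-111) = 7 - 3219 = -3212)
G - Y(20, Q) = -3212 - 1*20 = -3212 - 20 = -3232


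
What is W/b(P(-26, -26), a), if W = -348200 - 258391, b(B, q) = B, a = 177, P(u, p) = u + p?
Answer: 606591/52 ≈ 11665.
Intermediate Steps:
P(u, p) = p + u
W = -606591
W/b(P(-26, -26), a) = -606591/(-26 - 26) = -606591/(-52) = -606591*(-1/52) = 606591/52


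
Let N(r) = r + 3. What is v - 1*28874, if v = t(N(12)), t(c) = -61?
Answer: -28935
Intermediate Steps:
N(r) = 3 + r
v = -61
v - 1*28874 = -61 - 1*28874 = -61 - 28874 = -28935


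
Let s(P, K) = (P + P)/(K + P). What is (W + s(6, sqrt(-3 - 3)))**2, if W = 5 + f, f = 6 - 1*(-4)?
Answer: 3*(-503*I + 170*sqrt(6))/(-5*I + 2*sqrt(6)) ≈ 278.88 - 23.395*I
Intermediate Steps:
f = 10 (f = 6 + 4 = 10)
W = 15 (W = 5 + 10 = 15)
s(P, K) = 2*P/(K + P) (s(P, K) = (2*P)/(K + P) = 2*P/(K + P))
(W + s(6, sqrt(-3 - 3)))**2 = (15 + 2*6/(sqrt(-3 - 3) + 6))**2 = (15 + 2*6/(sqrt(-6) + 6))**2 = (15 + 2*6/(I*sqrt(6) + 6))**2 = (15 + 2*6/(6 + I*sqrt(6)))**2 = (15 + 12/(6 + I*sqrt(6)))**2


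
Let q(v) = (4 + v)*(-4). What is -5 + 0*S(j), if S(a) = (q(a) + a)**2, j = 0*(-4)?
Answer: -5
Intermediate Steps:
j = 0
q(v) = -16 - 4*v
S(a) = (-16 - 3*a)**2 (S(a) = ((-16 - 4*a) + a)**2 = (-16 - 3*a)**2)
-5 + 0*S(j) = -5 + 0*(16 + 3*0)**2 = -5 + 0*(16 + 0)**2 = -5 + 0*16**2 = -5 + 0*256 = -5 + 0 = -5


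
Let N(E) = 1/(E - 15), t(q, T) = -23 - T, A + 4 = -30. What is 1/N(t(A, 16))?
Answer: -54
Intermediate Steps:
A = -34 (A = -4 - 30 = -34)
N(E) = 1/(-15 + E)
1/N(t(A, 16)) = 1/(1/(-15 + (-23 - 1*16))) = 1/(1/(-15 + (-23 - 16))) = 1/(1/(-15 - 39)) = 1/(1/(-54)) = 1/(-1/54) = -54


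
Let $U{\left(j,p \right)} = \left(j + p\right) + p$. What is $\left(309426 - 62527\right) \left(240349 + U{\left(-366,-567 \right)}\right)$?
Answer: $58971579251$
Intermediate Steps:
$U{\left(j,p \right)} = j + 2 p$
$\left(309426 - 62527\right) \left(240349 + U{\left(-366,-567 \right)}\right) = \left(309426 - 62527\right) \left(240349 + \left(-366 + 2 \left(-567\right)\right)\right) = 246899 \left(240349 - 1500\right) = 246899 \cdot 238849 = 58971579251$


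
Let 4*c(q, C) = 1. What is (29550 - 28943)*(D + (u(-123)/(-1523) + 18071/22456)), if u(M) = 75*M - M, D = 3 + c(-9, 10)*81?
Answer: 623436340537/34200488 ≈ 18229.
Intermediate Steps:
c(q, C) = ¼ (c(q, C) = (¼)*1 = ¼)
D = 93/4 (D = 3 + (¼)*81 = 3 + 81/4 = 93/4 ≈ 23.250)
u(M) = 74*M
(29550 - 28943)*(D + (u(-123)/(-1523) + 18071/22456)) = (29550 - 28943)*(93/4 + ((74*(-123))/(-1523) + 18071/22456)) = 607*(93/4 + (-9102*(-1/1523) + 18071*(1/22456))) = 607*(93/4 + (9102/1523 + 18071/22456)) = 607*(93/4 + 231916645/34200488) = 607*(1027077991/34200488) = 623436340537/34200488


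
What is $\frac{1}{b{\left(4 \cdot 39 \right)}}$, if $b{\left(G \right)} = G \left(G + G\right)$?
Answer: $\frac{1}{48672} \approx 2.0546 \cdot 10^{-5}$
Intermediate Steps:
$b{\left(G \right)} = 2 G^{2}$ ($b{\left(G \right)} = G 2 G = 2 G^{2}$)
$\frac{1}{b{\left(4 \cdot 39 \right)}} = \frac{1}{2 \left(4 \cdot 39\right)^{2}} = \frac{1}{2 \cdot 156^{2}} = \frac{1}{2 \cdot 24336} = \frac{1}{48672}$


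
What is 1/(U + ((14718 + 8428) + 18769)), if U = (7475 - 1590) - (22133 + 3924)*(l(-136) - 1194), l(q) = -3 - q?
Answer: 1/27694277 ≈ 3.6109e-8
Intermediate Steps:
U = 27652362 (U = (7475 - 1590) - (22133 + 3924)*((-3 - 1*(-136)) - 1194) = 5885 - 26057*((-3 + 136) - 1194) = 5885 - 26057*(133 - 1194) = 5885 - 26057*(-1061) = 5885 - 1*(-27646477) = 5885 + 27646477 = 27652362)
1/(U + ((14718 + 8428) + 18769)) = 1/(27652362 + ((14718 + 8428) + 18769)) = 1/(27652362 + (23146 + 18769)) = 1/(27652362 + 41915) = 1/27694277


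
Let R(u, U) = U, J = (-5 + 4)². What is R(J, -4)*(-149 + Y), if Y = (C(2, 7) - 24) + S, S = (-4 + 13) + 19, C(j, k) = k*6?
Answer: 412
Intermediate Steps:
C(j, k) = 6*k
J = 1 (J = (-1)² = 1)
S = 28 (S = 9 + 19 = 28)
Y = 46 (Y = (6*7 - 24) + 28 = (42 - 24) + 28 = 18 + 28 = 46)
R(J, -4)*(-149 + Y) = -4*(-149 + 46) = -4*(-103) = 412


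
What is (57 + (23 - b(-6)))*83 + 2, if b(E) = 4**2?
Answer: 5314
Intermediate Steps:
b(E) = 16
(57 + (23 - b(-6)))*83 + 2 = (57 + (23 - 1*16))*83 + 2 = (57 + (23 - 16))*83 + 2 = (57 + 7)*83 + 2 = 64*83 + 2 = 5312 + 2 = 5314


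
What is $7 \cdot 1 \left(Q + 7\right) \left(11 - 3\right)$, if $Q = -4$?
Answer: $168$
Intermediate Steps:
$7 \cdot 1 \left(Q + 7\right) \left(11 - 3\right) = 7 \cdot 1 \left(-4 + 7\right) \left(11 - 3\right) = 7 \cdot 3 \cdot 8 = 7 \cdot 24 = 168$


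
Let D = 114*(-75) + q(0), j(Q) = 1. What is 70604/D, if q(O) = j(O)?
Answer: -70604/8549 ≈ -8.2587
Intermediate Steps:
q(O) = 1
D = -8549 (D = 114*(-75) + 1 = -8550 + 1 = -8549)
70604/D = 70604/(-8549) = 70604*(-1/8549) = -70604/8549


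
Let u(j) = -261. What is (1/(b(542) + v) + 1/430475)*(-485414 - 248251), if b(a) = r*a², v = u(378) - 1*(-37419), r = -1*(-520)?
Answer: -335569420287/196340852830 ≈ -1.7091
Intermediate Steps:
r = 520
v = 37158 (v = -261 - 1*(-37419) = -261 + 37419 = 37158)
b(a) = 520*a²
(1/(b(542) + v) + 1/430475)*(-485414 - 248251) = (1/(520*542² + 37158) + 1/430475)*(-485414 - 248251) = (1/(520*293764 + 37158) + 1/430475)*(-733665) = (1/(152757280 + 37158) + 1/430475)*(-733665) = (1/152794438 + 1/430475)*(-733665) = (2286939/981704264150)*(-733665) = -335569420287/196340852830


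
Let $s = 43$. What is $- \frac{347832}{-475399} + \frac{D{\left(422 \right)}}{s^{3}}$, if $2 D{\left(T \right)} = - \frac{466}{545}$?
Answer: $\frac{15071907191113}{20599663819685} \approx 0.73166$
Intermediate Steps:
$D{\left(T \right)} = - \frac{233}{545}$ ($D{\left(T \right)} = \frac{\left(-466\right) \frac{1}{545}}{2} = \frac{1}{2} \left(- \frac{466}{545}\right) = - \frac{233}{545}$)
$- \frac{347832}{-475399} + \frac{D{\left(422 \right)}}{s^{3}} = - \frac{347832}{-475399} - \frac{233}{545 \cdot 43^{3}} = \left(-347832\right) \left(- \frac{1}{475399}\right) - \frac{233}{545 \cdot 79507} = \frac{347832}{475399} - \frac{233}{43331315} = \frac{15071907191113}{20599663819685}$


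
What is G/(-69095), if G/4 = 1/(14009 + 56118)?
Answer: -4/4845425065 ≈ -8.2552e-10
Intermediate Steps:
G = 4/70127 (G = 4/(14009 + 56118) = 4/70127 ≈ 5.7039e-5)
G/(-69095) = (4/70127)/(-69095) = (4/70127)*(-1/69095) = -4/4845425065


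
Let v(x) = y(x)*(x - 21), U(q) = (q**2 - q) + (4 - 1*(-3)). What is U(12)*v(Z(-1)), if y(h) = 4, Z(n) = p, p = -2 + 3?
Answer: -11120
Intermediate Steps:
p = 1
Z(n) = 1
U(q) = 7 + q**2 - q (U(q) = (q**2 - q) + (4 + 3) = (q**2 - q) + 7 = 7 + q**2 - q)
v(x) = -84 + 4*x (v(x) = 4*(x - 21) = 4*(-21 + x) = -84 + 4*x)
U(12)*v(Z(-1)) = (7 + 12**2 - 1*12)*(-84 + 4*1) = (7 + 144 - 12)*(-84 + 4) = 139*(-80) = -11120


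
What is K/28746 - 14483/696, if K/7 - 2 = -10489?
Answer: -77903497/3334536 ≈ -23.363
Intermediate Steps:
K = -73409 (K = 14 + 7*(-10489) = 14 - 73423 = -73409)
K/28746 - 14483/696 = -73409/28746 - 14483/696 = -77903497/3334536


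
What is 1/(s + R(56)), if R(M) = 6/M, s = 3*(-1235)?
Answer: -28/103737 ≈ -0.00026991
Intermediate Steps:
s = -3705
1/(s + R(56)) = 1/(-3705 + 6/56) = 1/(-3705 + 6*(1/56)) = 1/(-3705 + 3/28) = 1/(-103737/28) = -28/103737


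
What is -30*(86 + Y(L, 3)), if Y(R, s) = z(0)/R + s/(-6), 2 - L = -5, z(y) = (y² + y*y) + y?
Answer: -2565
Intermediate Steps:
z(y) = y + 2*y² (z(y) = (y² + y²) + y = 2*y² + y = y + 2*y²)
L = 7 (L = 2 - 1*(-5) = 2 + 5 = 7)
Y(R, s) = -s/6 (Y(R, s) = (0*(1 + 2*0))/R + s/(-6) = (0*(1 + 0))/R + s*(-⅙) = (0*1)/R - s/6 = 0/R - s/6 = 0 - s/6 = -s/6)
-30*(86 + Y(L, 3)) = -30*(86 - ⅙*3) = -30*(86 - ½) = -30*171/2 = -2565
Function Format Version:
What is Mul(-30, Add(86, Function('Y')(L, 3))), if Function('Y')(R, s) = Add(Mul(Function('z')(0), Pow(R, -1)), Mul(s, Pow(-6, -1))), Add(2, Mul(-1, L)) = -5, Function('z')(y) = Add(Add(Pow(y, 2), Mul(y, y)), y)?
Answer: -2565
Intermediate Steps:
Function('z')(y) = Add(y, Mul(2, Pow(y, 2))) (Function('z')(y) = Add(Add(Pow(y, 2), Pow(y, 2)), y) = Add(Mul(2, Pow(y, 2)), y) = Add(y, Mul(2, Pow(y, 2))))
L = 7 (L = Add(2, Mul(-1, -5)) = Add(2, 5) = 7)
Function('Y')(R, s) = Mul(Rational(-1, 6), s) (Function('Y')(R, s) = Add(Mul(Mul(0, Add(1, Mul(2, 0))), Pow(R, -1)), Mul(s, Pow(-6, -1))) = Add(Mul(Mul(0, Add(1, 0)), Pow(R, -1)), Mul(s, Rational(-1, 6))) = Add(Mul(Mul(0, 1), Pow(R, -1)), Mul(Rational(-1, 6), s)) = Add(Mul(0, Pow(R, -1)), Mul(Rational(-1, 6), s)) = Add(0, Mul(Rational(-1, 6), s)) = Mul(Rational(-1, 6), s))
Mul(-30, Add(86, Function('Y')(L, 3))) = Mul(-30, Add(86, Mul(Rational(-1, 6), 3))) = Mul(-30, Add(86, Rational(-1, 2))) = Mul(-30, Rational(171, 2)) = -2565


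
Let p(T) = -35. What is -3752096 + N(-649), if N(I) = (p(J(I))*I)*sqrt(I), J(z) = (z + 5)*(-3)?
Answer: -3752096 + 22715*I*sqrt(649) ≈ -3.7521e+6 + 5.7868e+5*I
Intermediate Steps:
J(z) = -15 - 3*z (J(z) = (5 + z)*(-3) = -15 - 3*z)
N(I) = -35*I**(3/2) (N(I) = (-35*I)*sqrt(I) = -35*I**(3/2))
-3752096 + N(-649) = -3752096 - (-22715)*I*sqrt(649) = -3752096 + 22715*I*sqrt(649)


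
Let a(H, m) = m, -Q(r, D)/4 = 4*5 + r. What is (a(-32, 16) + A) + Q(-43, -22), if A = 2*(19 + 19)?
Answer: 184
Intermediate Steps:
Q(r, D) = -80 - 4*r (Q(r, D) = -4*(4*5 + r) = -4*(20 + r) = -80 - 4*r)
A = 76 (A = 2*38 = 76)
(a(-32, 16) + A) + Q(-43, -22) = (16 + 76) + (-80 - 4*(-43)) = 92 + (-80 + 172) = 92 + 92 = 184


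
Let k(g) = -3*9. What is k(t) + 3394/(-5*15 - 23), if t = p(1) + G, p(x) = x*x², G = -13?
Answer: -3020/49 ≈ -61.633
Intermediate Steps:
p(x) = x³
t = -12 (t = 1³ - 13 = 1 - 13 = -12)
k(g) = -27
k(t) + 3394/(-5*15 - 23) = -27 + 3394/(-5*15 - 23) = -27 + 3394/(-75 - 23) = -27 + 3394/(-98) = -27 + 3394*(-1/98) = -27 - 1697/49 = -3020/49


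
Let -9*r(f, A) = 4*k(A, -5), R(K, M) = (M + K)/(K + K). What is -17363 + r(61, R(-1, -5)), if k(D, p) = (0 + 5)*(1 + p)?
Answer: -156187/9 ≈ -17354.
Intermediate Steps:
k(D, p) = 5 + 5*p (k(D, p) = 5*(1 + p) = 5 + 5*p)
R(K, M) = (K + M)/(2*K) (R(K, M) = (K + M)/((2*K)) = (K + M)*(1/(2*K)) = (K + M)/(2*K))
r(f, A) = 80/9 (r(f, A) = -4*(5 + 5*(-5))/9 = -4*(5 - 25)/9 = -4*(-20)/9 = -⅑*(-80) = 80/9)
-17363 + r(61, R(-1, -5)) = -17363 + 80/9 = -156187/9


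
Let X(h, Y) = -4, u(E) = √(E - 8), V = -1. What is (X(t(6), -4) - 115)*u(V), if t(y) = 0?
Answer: -357*I ≈ -357.0*I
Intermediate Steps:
u(E) = √(-8 + E)
(X(t(6), -4) - 115)*u(V) = (-4 - 115)*√(-8 - 1) = -357*I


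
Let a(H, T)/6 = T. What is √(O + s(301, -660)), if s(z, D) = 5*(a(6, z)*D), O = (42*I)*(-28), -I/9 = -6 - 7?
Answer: 12*I*√42343 ≈ 2469.3*I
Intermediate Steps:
a(H, T) = 6*T
I = 117 (I = -9*(-6 - 7) = -9*(-13) = 117)
O = -137592 (O = (42*117)*(-28) = 4914*(-28) = -137592)
s(z, D) = 30*D*z (s(z, D) = 5*((6*z)*D) = 5*(6*D*z) = 30*D*z)
√(O + s(301, -660)) = √(-137592 + 30*(-660)*301) = √(-137592 - 5959800) = √(-6097392) = 12*I*√42343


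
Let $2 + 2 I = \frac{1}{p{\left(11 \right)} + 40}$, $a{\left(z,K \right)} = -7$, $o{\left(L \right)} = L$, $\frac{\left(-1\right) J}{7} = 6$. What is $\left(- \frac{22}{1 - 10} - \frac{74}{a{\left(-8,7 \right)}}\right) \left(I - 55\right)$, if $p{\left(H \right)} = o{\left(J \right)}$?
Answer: $- \frac{5125}{7} \approx -732.14$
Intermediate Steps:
$J = -42$ ($J = \left(-7\right) 6 = -42$)
$p{\left(H \right)} = -42$
$I = - \frac{5}{4}$ ($I = -1 + \frac{1}{2 \left(-42 + 40\right)} = -1 + \frac{1}{2 \left(-2\right)} = -1 + \frac{1}{2} \left(- \frac{1}{2}\right) = -1 - \frac{1}{4} = - \frac{5}{4} \approx -1.25$)
$\left(- \frac{22}{1 - 10} - \frac{74}{a{\left(-8,7 \right)}}\right) \left(I - 55\right) = \left(- \frac{22}{1 - 10} - \frac{74}{-7}\right) \left(- \frac{5}{4} - 55\right) = \left(- \frac{22}{1 - 10} - - \frac{74}{7}\right) \left(- \frac{225}{4}\right) = \left(- \frac{22}{-9} + \frac{74}{7}\right) \left(- \frac{225}{4}\right) = \left(\left(-22\right) \left(- \frac{1}{9}\right) + \frac{74}{7}\right) \left(- \frac{225}{4}\right) = \left(\frac{22}{9} + \frac{74}{7}\right) \left(- \frac{225}{4}\right) = \frac{820}{63} \left(- \frac{225}{4}\right) = - \frac{5125}{7}$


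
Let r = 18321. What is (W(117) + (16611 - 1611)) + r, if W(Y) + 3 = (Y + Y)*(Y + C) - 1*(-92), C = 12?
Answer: 63596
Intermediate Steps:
W(Y) = 89 + 2*Y*(12 + Y) (W(Y) = -3 + ((Y + Y)*(Y + 12) - 1*(-92)) = -3 + ((2*Y)*(12 + Y) + 92) = -3 + (2*Y*(12 + Y) + 92) = -3 + (92 + 2*Y*(12 + Y)) = 89 + 2*Y*(12 + Y))
(W(117) + (16611 - 1611)) + r = ((89 + 2*117² + 24*117) + (16611 - 1611)) + 18321 = ((89 + 2*13689 + 2808) + 15000) + 18321 = ((89 + 27378 + 2808) + 15000) + 18321 = (30275 + 15000) + 18321 = 45275 + 18321 = 63596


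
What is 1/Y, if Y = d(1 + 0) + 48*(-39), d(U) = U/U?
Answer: -1/1871 ≈ -0.00053447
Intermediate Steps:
d(U) = 1
Y = -1871 (Y = 1 + 48*(-39) = 1 - 1872 = -1871)
1/Y = 1/(-1871) = -1/1871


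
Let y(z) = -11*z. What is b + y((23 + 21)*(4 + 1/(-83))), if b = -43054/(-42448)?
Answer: -3398382955/1761592 ≈ -1929.2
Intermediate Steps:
b = 21527/21224 (b = -43054*(-1/42448) = 21527/21224 ≈ 1.0143)
b + y((23 + 21)*(4 + 1/(-83))) = 21527/21224 - 11*(23 + 21)*(4 + 1/(-83)) = 21527/21224 - 484*(4 - 1/83) = 21527/21224 - 484*331/83 = 21527/21224 - 11*14564/83 = 21527/21224 - 160204/83 = -3398382955/1761592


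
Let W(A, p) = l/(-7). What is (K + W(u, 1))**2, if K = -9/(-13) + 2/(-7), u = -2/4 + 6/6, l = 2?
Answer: 121/8281 ≈ 0.014612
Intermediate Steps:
u = 1/2 (u = -2*1/4 + 6*(1/6) = -1/2 + 1 = 1/2 ≈ 0.50000)
W(A, p) = -2/7 (W(A, p) = 2/(-7) = 2*(-1/7) = -2/7)
K = 37/91 (K = -9*(-1/13) + 2*(-1/7) = 9/13 - 2/7 = 37/91 ≈ 0.40659)
(K + W(u, 1))**2 = (37/91 - 2/7)**2 = (11/91)**2 = 121/8281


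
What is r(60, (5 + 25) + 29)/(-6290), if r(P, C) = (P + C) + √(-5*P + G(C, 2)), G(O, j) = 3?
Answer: -7/370 - 3*I*√33/6290 ≈ -0.018919 - 0.0027399*I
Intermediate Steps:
r(P, C) = C + P + √(3 - 5*P) (r(P, C) = (P + C) + √(-5*P + 3) = (C + P) + √(3 - 5*P) = C + P + √(3 - 5*P))
r(60, (5 + 25) + 29)/(-6290) = (((5 + 25) + 29) + 60 + √(3 - 5*60))/(-6290) = ((30 + 29) + 60 + √(3 - 300))*(-1/6290) = (59 + 60 + √(-297))*(-1/6290) = (59 + 60 + 3*I*√33)*(-1/6290) = (119 + 3*I*√33)*(-1/6290) = -7/370 - 3*I*√33/6290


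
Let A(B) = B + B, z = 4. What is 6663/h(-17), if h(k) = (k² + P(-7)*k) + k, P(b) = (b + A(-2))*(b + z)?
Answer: -6663/289 ≈ -23.055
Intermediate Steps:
A(B) = 2*B
P(b) = (-4 + b)*(4 + b) (P(b) = (b + 2*(-2))*(b + 4) = (b - 4)*(4 + b) = (-4 + b)*(4 + b))
h(k) = k² + 34*k (h(k) = (k² + (-16 + (-7)²)*k) + k = (k² + (-16 + 49)*k) + k = (k² + 33*k) + k = k² + 34*k)
6663/h(-17) = 6663/((-17*(34 - 17))) = 6663/((-17*17)) = 6663/(-289) = 6663*(-1/289) = -6663/289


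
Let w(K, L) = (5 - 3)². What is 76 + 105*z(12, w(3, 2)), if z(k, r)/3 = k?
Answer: 3856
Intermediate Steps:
w(K, L) = 4 (w(K, L) = 2² = 4)
z(k, r) = 3*k
76 + 105*z(12, w(3, 2)) = 76 + 105*(3*12) = 76 + 105*36 = 76 + 3780 = 3856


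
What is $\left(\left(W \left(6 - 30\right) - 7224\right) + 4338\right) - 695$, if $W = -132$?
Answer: $-413$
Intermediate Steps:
$\left(\left(W \left(6 - 30\right) - 7224\right) + 4338\right) - 695 = \left(\left(- 132 \left(6 - 30\right) - 7224\right) + 4338\right) - 695 = \left(\left(\left(-132\right) \left(-24\right) - 7224\right) + 4338\right) - 695 = \left(\left(3168 - 7224\right) + 4338\right) - 695 = \left(-4056 + 4338\right) - 695 = 282 - 695 = -413$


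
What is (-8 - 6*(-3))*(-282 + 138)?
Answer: -1440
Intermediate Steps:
(-8 - 6*(-3))*(-282 + 138) = (-8 + 18)*(-144) = 10*(-144) = -1440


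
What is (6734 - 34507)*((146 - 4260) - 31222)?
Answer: 981386728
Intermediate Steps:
(6734 - 34507)*((146 - 4260) - 31222) = -27773*(-4114 - 31222) = -27773*(-35336) = 981386728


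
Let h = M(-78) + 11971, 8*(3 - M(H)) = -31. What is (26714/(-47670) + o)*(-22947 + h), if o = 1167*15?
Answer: -6102026509909/31780 ≈ -1.9201e+8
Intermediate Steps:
M(H) = 55/8 (M(H) = 3 - 1/8*(-31) = 3 + 31/8 = 55/8)
h = 95823/8 (h = 55/8 + 11971 = 95823/8 ≈ 11978.)
o = 17505
(26714/(-47670) + o)*(-22947 + h) = (26714/(-47670) + 17505)*(-22947 + 95823/8) = (26714*(-1/47670) + 17505)*(-87753/8) = (-13357/23835 + 17505)*(-87753/8) = (417218318/23835)*(-87753/8) = -6102026509909/31780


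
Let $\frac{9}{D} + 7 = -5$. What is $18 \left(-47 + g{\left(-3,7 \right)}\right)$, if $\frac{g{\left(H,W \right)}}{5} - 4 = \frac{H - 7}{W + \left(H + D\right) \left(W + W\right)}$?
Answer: $- \frac{42426}{91} \approx -466.22$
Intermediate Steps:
$D = - \frac{3}{4}$ ($D = \frac{9}{-7 - 5} = \frac{9}{-12} = 9 \left(- \frac{1}{12}\right) = - \frac{3}{4} \approx -0.75$)
$g{\left(H,W \right)} = 20 + \frac{5 \left(-7 + H\right)}{W + 2 W \left(- \frac{3}{4} + H\right)}$ ($g{\left(H,W \right)} = 20 + 5 \frac{H - 7}{W + \left(H - \frac{3}{4}\right) \left(W + W\right)} = 20 + 5 \frac{-7 + H}{W + \left(- \frac{3}{4} + H\right) 2 W} = 20 + 5 \frac{-7 + H}{W + 2 W \left(- \frac{3}{4} + H\right)} = 20 + \frac{5 \left(-7 + H\right)}{W + 2 W \left(- \frac{3}{4} + H\right)}$)
$18 \left(-47 + g{\left(-3,7 \right)}\right) = 18 \left(-47 + \frac{10 \left(-7 - 3 - 14 + 8 \left(-3\right) 7\right)}{7 \left(-1 + 4 \left(-3\right)\right)}\right) = 18 \left(-47 + 10 \cdot \frac{1}{7} \frac{1}{-1 - 12} \left(-7 - 3 - 14 - 168\right)\right) = 18 \left(-47 + 10 \cdot \frac{1}{7} \frac{1}{-13} \left(-192\right)\right) = 18 \left(-47 + 10 \cdot \frac{1}{7} \left(- \frac{1}{13}\right) \left(-192\right)\right) = 18 \left(-47 + \frac{1920}{91}\right) = 18 \left(- \frac{2357}{91}\right) = - \frac{42426}{91}$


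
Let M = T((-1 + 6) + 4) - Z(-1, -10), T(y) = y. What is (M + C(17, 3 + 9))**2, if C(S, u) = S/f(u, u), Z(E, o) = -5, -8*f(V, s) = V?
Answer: 64/9 ≈ 7.1111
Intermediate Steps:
f(V, s) = -V/8
C(S, u) = -8*S/u (C(S, u) = S/((-u/8)) = S*(-8/u) = -8*S/u)
M = 14 (M = ((-1 + 6) + 4) - 1*(-5) = (5 + 4) + 5 = 9 + 5 = 14)
(M + C(17, 3 + 9))**2 = (14 - 8*17/(3 + 9))**2 = (14 - 8*17/12)**2 = (14 - 8*17*1/12)**2 = (14 - 34/3)**2 = (8/3)**2 = 64/9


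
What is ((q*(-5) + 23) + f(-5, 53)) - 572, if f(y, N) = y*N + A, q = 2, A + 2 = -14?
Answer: -840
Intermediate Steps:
A = -16 (A = -2 - 14 = -16)
f(y, N) = -16 + N*y (f(y, N) = y*N - 16 = N*y - 16 = -16 + N*y)
((q*(-5) + 23) + f(-5, 53)) - 572 = ((2*(-5) + 23) + (-16 + 53*(-5))) - 572 = ((-10 + 23) + (-16 - 265)) - 572 = (13 - 281) - 572 = -268 - 572 = -840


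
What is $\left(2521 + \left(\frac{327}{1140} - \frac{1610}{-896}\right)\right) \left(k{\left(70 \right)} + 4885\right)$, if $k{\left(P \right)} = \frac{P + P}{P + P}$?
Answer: $\frac{37476472607}{3040} \approx 1.2328 \cdot 10^{7}$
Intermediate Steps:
$k{\left(P \right)} = 1$ ($k{\left(P \right)} = \frac{2 P}{2 P} = 2 P \frac{1}{2 P} = 1$)
$\left(2521 + \left(\frac{327}{1140} - \frac{1610}{-896}\right)\right) \left(k{\left(70 \right)} + 4885\right) = \left(2521 + \left(\frac{327}{1140} - \frac{1610}{-896}\right)\right) \left(1 + 4885\right) = \left(2521 + \left(327 \cdot \frac{1}{1140} - - \frac{115}{64}\right)\right) 4886 = \left(2521 + \left(\frac{109}{380} + \frac{115}{64}\right)\right) 4886 = \left(2521 + \frac{12669}{6080}\right) 4886 = \frac{15340349}{6080} \cdot 4886 = \frac{37476472607}{3040}$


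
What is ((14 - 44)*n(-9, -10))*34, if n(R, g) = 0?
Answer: 0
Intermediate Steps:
((14 - 44)*n(-9, -10))*34 = ((14 - 44)*0)*34 = -30*0*34 = 0*34 = 0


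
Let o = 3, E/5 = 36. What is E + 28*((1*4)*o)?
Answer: 516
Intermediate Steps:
E = 180 (E = 5*36 = 180)
E + 28*((1*4)*o) = 180 + 28*((1*4)*3) = 180 + 28*(4*3) = 180 + 28*12 = 180 + 336 = 516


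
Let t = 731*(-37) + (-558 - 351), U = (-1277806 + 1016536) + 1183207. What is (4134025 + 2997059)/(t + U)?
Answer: 7131084/893981 ≈ 7.9768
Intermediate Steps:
U = 921937 (U = -261270 + 1183207 = 921937)
t = -27956 (t = -27047 - 909 = -27956)
(4134025 + 2997059)/(t + U) = (4134025 + 2997059)/(-27956 + 921937) = 7131084/893981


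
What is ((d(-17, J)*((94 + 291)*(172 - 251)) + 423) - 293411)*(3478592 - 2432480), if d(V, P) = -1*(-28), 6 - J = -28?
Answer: -1197388164096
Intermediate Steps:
J = 34 (J = 6 - 1*(-28) = 6 + 28 = 34)
d(V, P) = 28
((d(-17, J)*((94 + 291)*(172 - 251)) + 423) - 293411)*(3478592 - 2432480) = ((28*((94 + 291)*(172 - 251)) + 423) - 293411)*(3478592 - 2432480) = ((28*(385*(-79)) + 423) - 293411)*1046112 = ((28*(-30415) + 423) - 293411)*1046112 = ((-851620 + 423) - 293411)*1046112 = (-851197 - 293411)*1046112 = -1144608*1046112 = -1197388164096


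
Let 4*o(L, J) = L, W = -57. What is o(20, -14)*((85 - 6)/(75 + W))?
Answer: 395/18 ≈ 21.944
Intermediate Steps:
o(L, J) = L/4
o(20, -14)*((85 - 6)/(75 + W)) = ((¼)*20)*((85 - 6)/(75 - 57)) = 5*(79/18) = 395/18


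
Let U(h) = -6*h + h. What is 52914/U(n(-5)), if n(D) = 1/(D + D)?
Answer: 105828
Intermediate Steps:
n(D) = 1/(2*D)
U(h) = -5*h
52914/U(n(-5)) = 52914/((-5/(2*(-5)))) = 52914/((-5*(-1)/(2*5))) = 52914/((-5*(-⅒))) = 52914/(½) = 52914*2 = 105828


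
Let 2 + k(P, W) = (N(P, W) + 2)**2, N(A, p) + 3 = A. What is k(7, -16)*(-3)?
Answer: -102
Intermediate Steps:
N(A, p) = -3 + A
k(P, W) = -2 + (-1 + P)**2 (k(P, W) = -2 + ((-3 + P) + 2)**2 = -2 + (-1 + P)**2)
k(7, -16)*(-3) = (-2 + (-1 + 7)**2)*(-3) = (-2 + 6**2)*(-3) = (-2 + 36)*(-3) = 34*(-3) = -102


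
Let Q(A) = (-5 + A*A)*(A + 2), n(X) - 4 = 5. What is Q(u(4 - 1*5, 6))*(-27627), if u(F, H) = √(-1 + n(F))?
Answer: -165762 - 165762*√2 ≈ -4.0019e+5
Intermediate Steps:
n(X) = 9 (n(X) = 4 + 5 = 9)
u(F, H) = 2*√2 (u(F, H) = √(-1 + 9) = √8 = 2*√2)
Q(A) = (-5 + A²)*(2 + A)
Q(u(4 - 1*5, 6))*(-27627) = (-10 + (2*√2)³ - 10*√2 + 2*(2*√2)²)*(-27627) = (-10 + 16*√2 - 10*√2 + 2*8)*(-27627) = (-10 + 16*√2 - 10*√2 + 16)*(-27627) = (6 + 6*√2)*(-27627) = -165762 - 165762*√2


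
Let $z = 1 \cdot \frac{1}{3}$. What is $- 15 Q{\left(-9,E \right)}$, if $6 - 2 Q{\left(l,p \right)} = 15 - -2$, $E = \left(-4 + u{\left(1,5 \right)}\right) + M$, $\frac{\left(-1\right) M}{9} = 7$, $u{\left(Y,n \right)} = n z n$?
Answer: $\frac{165}{2} \approx 82.5$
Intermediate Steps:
$z = \frac{1}{3}$ ($z = 1 \cdot \frac{1}{3} = \frac{1}{3} \approx 0.33333$)
$u{\left(Y,n \right)} = \frac{n^{2}}{3}$ ($u{\left(Y,n \right)} = n \frac{1}{3} n = \frac{n}{3} n = \frac{n^{2}}{3}$)
$M = -63$ ($M = \left(-9\right) 7 = -63$)
$E = - \frac{176}{3}$ ($E = \left(-4 + \frac{5^{2}}{3}\right) - 63 = \left(-4 + \frac{1}{3} \cdot 25\right) - 63 = \left(-4 + \frac{25}{3}\right) - 63 = \frac{13}{3} - 63 = - \frac{176}{3} \approx -58.667$)
$Q{\left(l,p \right)} = - \frac{11}{2}$ ($Q{\left(l,p \right)} = 3 - \frac{15 - -2}{2} = 3 - \frac{15 + 2}{2} = 3 - \frac{17}{2} = - \frac{11}{2}$)
$- 15 Q{\left(-9,E \right)} = \left(-15\right) \left(- \frac{11}{2}\right) = \frac{165}{2}$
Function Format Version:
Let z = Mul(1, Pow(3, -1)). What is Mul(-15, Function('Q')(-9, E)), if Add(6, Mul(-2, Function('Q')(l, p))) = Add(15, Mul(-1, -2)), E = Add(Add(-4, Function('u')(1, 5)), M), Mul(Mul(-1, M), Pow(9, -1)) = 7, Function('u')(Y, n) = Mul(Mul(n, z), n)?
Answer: Rational(165, 2) ≈ 82.500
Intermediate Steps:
z = Rational(1, 3) (z = Mul(1, Rational(1, 3)) = Rational(1, 3) ≈ 0.33333)
Function('u')(Y, n) = Mul(Rational(1, 3), Pow(n, 2)) (Function('u')(Y, n) = Mul(Mul(n, Rational(1, 3)), n) = Mul(Mul(Rational(1, 3), n), n) = Mul(Rational(1, 3), Pow(n, 2)))
M = -63 (M = Mul(-9, 7) = -63)
E = Rational(-176, 3) (E = Add(Add(-4, Mul(Rational(1, 3), Pow(5, 2))), -63) = Add(Add(-4, Mul(Rational(1, 3), 25)), -63) = Add(Add(-4, Rational(25, 3)), -63) = Add(Rational(13, 3), -63) = Rational(-176, 3) ≈ -58.667)
Function('Q')(l, p) = Rational(-11, 2) (Function('Q')(l, p) = Add(3, Mul(Rational(-1, 2), Add(15, Mul(-1, -2)))) = Add(3, Mul(Rational(-1, 2), Add(15, 2))) = Add(3, Mul(Rational(-1, 2), 17)) = Add(3, Rational(-17, 2)) = Rational(-11, 2))
Mul(-15, Function('Q')(-9, E)) = Mul(-15, Rational(-11, 2)) = Rational(165, 2)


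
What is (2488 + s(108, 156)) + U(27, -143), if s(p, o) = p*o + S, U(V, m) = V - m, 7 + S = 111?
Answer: 19610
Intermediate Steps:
S = 104 (S = -7 + 111 = 104)
s(p, o) = 104 + o*p (s(p, o) = p*o + 104 = o*p + 104 = 104 + o*p)
(2488 + s(108, 156)) + U(27, -143) = (2488 + (104 + 156*108)) + (27 - 1*(-143)) = (2488 + (104 + 16848)) + (27 + 143) = (2488 + 16952) + 170 = 19440 + 170 = 19610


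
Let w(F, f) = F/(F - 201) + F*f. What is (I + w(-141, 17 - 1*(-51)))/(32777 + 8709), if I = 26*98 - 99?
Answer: -813799/4729404 ≈ -0.17207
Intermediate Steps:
w(F, f) = F*f + F/(-201 + F) (w(F, f) = F/(-201 + F) + F*f = F*f + F/(-201 + F))
I = 2449 (I = 2548 - 99 = 2449)
(I + w(-141, 17 - 1*(-51)))/(32777 + 8709) = (2449 - 141*(1 - 201*(17 - 1*(-51)) - 141*(17 - 1*(-51)))/(-201 - 141))/(32777 + 8709) = (2449 - 141*(1 - 201*(17 + 51) - 141*(17 + 51))/(-342))/41486 = (2449 - 141*(-1/342)*(1 - 201*68 - 141*68))*(1/41486) = (2449 - 141*(-1/342)*(1 - 13668 - 9588))*(1/41486) = (2449 - 141*(-1/342)*(-23255))*(1/41486) = (2449 - 1092985/114)*(1/41486) = -813799/114*1/41486 = -813799/4729404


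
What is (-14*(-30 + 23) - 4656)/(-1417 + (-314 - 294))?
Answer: 4558/2025 ≈ 2.2509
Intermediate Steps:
(-14*(-30 + 23) - 4656)/(-1417 + (-314 - 294)) = (-14*(-7) - 4656)/(-1417 - 608) = (98 - 4656)/(-2025) = -4558*(-1/2025) = 4558/2025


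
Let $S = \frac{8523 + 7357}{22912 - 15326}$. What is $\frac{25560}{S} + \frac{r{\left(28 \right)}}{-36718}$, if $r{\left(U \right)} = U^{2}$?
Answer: $\frac{88994252362}{7288523} \approx 12210.0$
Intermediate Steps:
$S = \frac{7940}{3793}$ ($S = \frac{15880}{7586} = 15880 \cdot \frac{1}{7586} = \frac{7940}{3793} \approx 2.0933$)
$\frac{25560}{S} + \frac{r{\left(28 \right)}}{-36718} = \frac{25560}{\frac{7940}{3793}} + \frac{28^{2}}{-36718} = 25560 \cdot \frac{3793}{7940} + 784 \left(- \frac{1}{36718}\right) = \frac{4847454}{397} - \frac{392}{18359} = \frac{88994252362}{7288523}$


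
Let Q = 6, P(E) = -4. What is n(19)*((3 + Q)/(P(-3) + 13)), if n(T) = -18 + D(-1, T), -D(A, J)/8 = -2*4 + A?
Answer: 54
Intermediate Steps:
D(A, J) = 64 - 8*A (D(A, J) = -8*(-2*4 + A) = -8*(-8 + A) = 64 - 8*A)
n(T) = 54 (n(T) = -18 + (64 - 8*(-1)) = -18 + (64 + 8) = -18 + 72 = 54)
n(19)*((3 + Q)/(P(-3) + 13)) = 54*((3 + 6)/(-4 + 13)) = 54*(9/9) = 54*(9*(⅑)) = 54*1 = 54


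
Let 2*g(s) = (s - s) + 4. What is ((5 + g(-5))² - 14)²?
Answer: 1225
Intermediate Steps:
g(s) = 2 (g(s) = ((s - s) + 4)/2 = (0 + 4)/2 = (½)*4 = 2)
((5 + g(-5))² - 14)² = ((5 + 2)² - 14)² = (7² - 14)² = (49 - 14)² = 35² = 1225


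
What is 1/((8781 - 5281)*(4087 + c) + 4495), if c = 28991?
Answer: 1/115777495 ≈ 8.6373e-9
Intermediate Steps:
1/((8781 - 5281)*(4087 + c) + 4495) = 1/((8781 - 5281)*(4087 + 28991) + 4495) = 1/(3500*33078 + 4495) = 1/(115773000 + 4495) = 1/115777495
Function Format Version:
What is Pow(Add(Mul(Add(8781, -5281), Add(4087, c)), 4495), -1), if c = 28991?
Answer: Rational(1, 115777495) ≈ 8.6373e-9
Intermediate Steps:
Pow(Add(Mul(Add(8781, -5281), Add(4087, c)), 4495), -1) = Pow(Add(Mul(Add(8781, -5281), Add(4087, 28991)), 4495), -1) = Pow(Add(Mul(3500, 33078), 4495), -1) = Pow(Add(115773000, 4495), -1) = Pow(115777495, -1) = Rational(1, 115777495)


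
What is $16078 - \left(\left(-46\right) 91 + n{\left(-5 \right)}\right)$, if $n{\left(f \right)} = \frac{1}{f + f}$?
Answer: $\frac{202641}{10} \approx 20264.0$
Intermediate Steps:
$n{\left(f \right)} = \frac{1}{2 f}$
$16078 - \left(\left(-46\right) 91 + n{\left(-5 \right)}\right) = 16078 - \left(\left(-46\right) 91 + \frac{1}{2 \left(-5\right)}\right) = 16078 - \left(-4186 + \frac{1}{2} \left(- \frac{1}{5}\right)\right) = 16078 - \left(-4186 - \frac{1}{10}\right) = 16078 - - \frac{41861}{10} = 16078 + \frac{41861}{10} = \frac{202641}{10}$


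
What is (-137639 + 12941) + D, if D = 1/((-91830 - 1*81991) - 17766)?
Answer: -23890515727/191587 ≈ -1.2470e+5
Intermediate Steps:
D = -1/191587 (D = 1/((-91830 - 81991) - 17766) = 1/(-173821 - 17766) = 1/(-191587) = -1/191587 ≈ -5.2196e-6)
(-137639 + 12941) + D = (-137639 + 12941) - 1/191587 = -124698 - 1/191587 = -23890515727/191587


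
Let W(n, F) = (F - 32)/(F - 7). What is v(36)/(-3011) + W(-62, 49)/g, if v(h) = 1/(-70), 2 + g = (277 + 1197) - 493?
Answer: 129436/309515745 ≈ 0.00041819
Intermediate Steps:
W(n, F) = (-32 + F)/(-7 + F)
g = 979 (g = -2 + ((277 + 1197) - 493) = -2 + (1474 - 493) = -2 + 981 = 979)
v(h) = -1/70
v(36)/(-3011) + W(-62, 49)/g = -1/70/(-3011) + ((-32 + 49)/(-7 + 49))/979 = -1/70*(-1/3011) + (17/42)*(1/979) = 1/210770 + ((1/42)*17)*(1/979) = 1/210770 + (17/42)*(1/979) = 1/210770 + 17/41118 = 129436/309515745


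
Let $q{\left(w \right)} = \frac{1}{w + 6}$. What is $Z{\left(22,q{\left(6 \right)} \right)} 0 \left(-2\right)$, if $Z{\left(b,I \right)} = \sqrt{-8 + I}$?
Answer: $0$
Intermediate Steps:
$q{\left(w \right)} = \frac{1}{6 + w}$
$Z{\left(22,q{\left(6 \right)} \right)} 0 \left(-2\right) = \sqrt{-8 + \frac{1}{6 + 6}} \cdot 0 \left(-2\right) = \sqrt{-8 + \frac{1}{12}} \cdot 0 = \sqrt{- \frac{95}{12}} \cdot 0 = \frac{i \sqrt{285}}{6} \cdot 0 = 0$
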